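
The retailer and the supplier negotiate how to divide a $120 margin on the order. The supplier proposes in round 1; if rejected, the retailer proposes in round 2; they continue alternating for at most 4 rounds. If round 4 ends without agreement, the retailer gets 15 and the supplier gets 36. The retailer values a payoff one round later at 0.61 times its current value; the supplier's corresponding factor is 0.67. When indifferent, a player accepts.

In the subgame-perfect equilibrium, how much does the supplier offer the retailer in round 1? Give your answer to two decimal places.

45.10

Round 4 (the retailer proposes): the supplier gets 36 if talks fail, so the retailer offers 36 and keeps 84.
Round 3 (the supplier proposes): the retailer can get 84 next round, worth 0.61 × 84 = 51.24 now, so the supplier offers 51.24, keeping 68.76.
Round 2 (the retailer proposes): the supplier can get 68.76 next round, worth 0.67 × 68.76 = 46.0692 now; the retailer offers that and keeps 73.9308.
Round 1 (the supplier proposes): the retailer can get 73.9308 next round, worth 0.61 × 73.9308 = 45.097788 now, so the supplier offers 45.097788, keeping 74.902212.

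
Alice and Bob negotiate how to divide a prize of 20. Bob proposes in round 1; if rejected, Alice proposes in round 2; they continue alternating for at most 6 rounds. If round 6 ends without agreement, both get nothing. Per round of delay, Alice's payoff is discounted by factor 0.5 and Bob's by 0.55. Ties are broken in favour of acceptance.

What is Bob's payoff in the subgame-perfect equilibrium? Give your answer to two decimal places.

Round 6 (Alice proposes): rejection yields 0 for Bob; Alice offers 0 and keeps 20.
Round 5 (Bob proposes): Alice can get 20 next round, worth 0.5 × 20 = 10 now. Bob offers 10 and keeps 20 − 10 = 10.
Round 4 (Alice proposes): Bob can get 10 next round, worth 0.55 × 10 = 5.5 now; Alice offers that and keeps 14.5.
Round 3 (Bob proposes): Alice can get 14.5 next round, worth 0.5 × 14.5 = 7.25 now, so Bob offers 7.25, keeping 12.75.
Round 2 (Alice proposes): Bob can get 12.75 next round, worth 0.55 × 12.75 = 7.0125 now. Alice offers 7.0125 and keeps 20 − 7.0125 = 12.9875.
Round 1 (Bob proposes): Alice can get 12.9875 next round, worth 0.5 × 12.9875 = 6.49375 now. Bob offers 6.49375 and keeps 20 − 6.49375 = 13.50625.

13.51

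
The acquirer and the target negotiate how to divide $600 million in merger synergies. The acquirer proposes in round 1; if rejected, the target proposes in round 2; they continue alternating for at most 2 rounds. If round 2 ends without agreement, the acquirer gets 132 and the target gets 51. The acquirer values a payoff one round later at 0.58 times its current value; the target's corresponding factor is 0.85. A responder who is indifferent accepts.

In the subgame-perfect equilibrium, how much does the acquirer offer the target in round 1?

397.8

Round 2 (the target proposes): the acquirer gets 132 if talks fail, so the target offers 132 and keeps 468.
Round 1 (the acquirer proposes): the target can get 468 next round, worth 0.85 × 468 = 397.8 now; the acquirer offers that and keeps 202.2.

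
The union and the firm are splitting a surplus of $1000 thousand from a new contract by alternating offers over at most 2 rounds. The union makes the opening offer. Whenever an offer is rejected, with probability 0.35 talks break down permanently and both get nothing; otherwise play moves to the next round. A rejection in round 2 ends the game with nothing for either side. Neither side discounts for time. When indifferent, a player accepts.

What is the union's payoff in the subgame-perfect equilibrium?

Round 2 (the firm proposes): the union will accept anything ≥ 0, so the firm offers 0 and keeps 1000.
Round 1 (the union proposes): rejecting gives the firm an expected 0.65 × 1000 = 650, so the union offers 650, keeping 350.

350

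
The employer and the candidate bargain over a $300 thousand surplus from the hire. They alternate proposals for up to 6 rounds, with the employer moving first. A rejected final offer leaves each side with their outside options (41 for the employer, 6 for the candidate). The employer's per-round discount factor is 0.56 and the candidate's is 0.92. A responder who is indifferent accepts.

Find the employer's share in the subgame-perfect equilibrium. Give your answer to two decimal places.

52.75

Round 6 (the candidate proposes): the employer gets 41 if talks fail, so the candidate offers 41 and keeps 259.
Round 5 (the employer proposes): the candidate can get 259 next round, worth 0.92 × 259 = 238.28 now, so the employer offers 238.28, keeping 61.72.
Round 4 (the candidate proposes): the employer can get 61.72 next round, worth 0.56 × 61.72 = 34.5632 now, so the candidate offers 34.5632, keeping 265.4368.
Round 3 (the employer proposes): the candidate can get 265.4368 next round, worth 0.92 × 265.4368 = 244.201856 now. The employer offers 244.201856 and keeps 300 − 244.201856 = 55.798144.
Round 2 (the candidate proposes): the employer can get 55.798144 next round, worth 0.56 × 55.798144 = 31.24696064 now. The candidate offers 31.24696064 and keeps 300 − 31.24696064 = 268.75303936.
Round 1 (the employer proposes): the candidate can get 268.75303936 next round, worth 0.92 × 268.75303936 = 247.2527962112 now; the employer offers that and keeps 52.7472037888.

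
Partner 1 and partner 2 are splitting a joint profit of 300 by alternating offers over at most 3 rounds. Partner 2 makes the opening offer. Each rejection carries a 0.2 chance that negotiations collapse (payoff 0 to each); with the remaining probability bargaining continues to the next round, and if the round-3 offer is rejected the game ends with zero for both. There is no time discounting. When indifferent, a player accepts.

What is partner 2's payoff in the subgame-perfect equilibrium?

Round 3 (partner 2 proposes): rejection yields 0 for partner 1; partner 2 offers 0 and keeps 300.
Round 2 (partner 1 proposes): rejecting gives partner 2 an expected 0.8 × 300 = 240, so partner 1 offers 240, keeping 60.
Round 1 (partner 2 proposes): rejecting gives partner 1 an expected 0.8 × 60 = 48. Partner 2 offers 48 and keeps 300 − 48 = 252.

252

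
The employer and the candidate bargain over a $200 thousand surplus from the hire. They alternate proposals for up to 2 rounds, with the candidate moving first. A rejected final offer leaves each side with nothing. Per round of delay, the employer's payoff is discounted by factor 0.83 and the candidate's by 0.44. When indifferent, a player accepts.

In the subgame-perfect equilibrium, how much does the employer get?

166

Round 2 (the employer proposes): the candidate will accept anything ≥ 0, so the employer offers 0 and keeps 200.
Round 1 (the candidate proposes): the employer can get 200 next round, worth 0.83 × 200 = 166 now. The candidate offers 166 and keeps 200 − 166 = 34.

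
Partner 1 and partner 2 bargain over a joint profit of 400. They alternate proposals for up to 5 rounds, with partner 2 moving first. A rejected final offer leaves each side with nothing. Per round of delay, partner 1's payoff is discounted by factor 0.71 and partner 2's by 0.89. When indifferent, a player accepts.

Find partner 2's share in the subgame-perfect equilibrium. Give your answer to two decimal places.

349.02

Round 5 (partner 2 proposes): rejection yields 0 for partner 1; partner 2 offers 0 and keeps 400.
Round 4 (partner 1 proposes): partner 2 can get 400 next round, worth 0.89 × 400 = 356 now, so partner 1 offers 356, keeping 44.
Round 3 (partner 2 proposes): partner 1 can get 44 next round, worth 0.71 × 44 = 31.24 now; partner 2 offers that and keeps 368.76.
Round 2 (partner 1 proposes): partner 2 can get 368.76 next round, worth 0.89 × 368.76 = 328.1964 now; partner 1 offers that and keeps 71.8036.
Round 1 (partner 2 proposes): partner 1 can get 71.8036 next round, worth 0.71 × 71.8036 = 50.980556 now. Partner 2 offers 50.980556 and keeps 400 − 50.980556 = 349.019444.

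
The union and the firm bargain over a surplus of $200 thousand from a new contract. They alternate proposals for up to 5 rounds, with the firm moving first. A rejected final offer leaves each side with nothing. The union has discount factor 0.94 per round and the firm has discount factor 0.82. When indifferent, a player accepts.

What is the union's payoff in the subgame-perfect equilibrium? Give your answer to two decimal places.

Round 5 (the firm proposes): the union will accept anything ≥ 0, so the firm offers 0 and keeps 200.
Round 4 (the union proposes): the firm can get 200 next round, worth 0.82 × 200 = 164 now, so the union offers 164, keeping 36.
Round 3 (the firm proposes): the union can get 36 next round, worth 0.94 × 36 = 33.84 now; the firm offers that and keeps 166.16.
Round 2 (the union proposes): the firm can get 166.16 next round, worth 0.82 × 166.16 = 136.2512 now; the union offers that and keeps 63.7488.
Round 1 (the firm proposes): the union can get 63.7488 next round, worth 0.94 × 63.7488 = 59.923872 now, so the firm offers 59.923872, keeping 140.076128.

59.92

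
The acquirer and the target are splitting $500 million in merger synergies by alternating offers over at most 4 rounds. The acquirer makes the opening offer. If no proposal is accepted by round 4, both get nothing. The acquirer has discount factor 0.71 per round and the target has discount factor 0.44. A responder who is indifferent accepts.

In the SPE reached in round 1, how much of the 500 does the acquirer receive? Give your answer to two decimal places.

367.47

Round 4 (the target proposes): rejection yields 0 for the acquirer; the target offers 0 and keeps 500.
Round 3 (the acquirer proposes): the target can get 500 next round, worth 0.44 × 500 = 220 now; the acquirer offers that and keeps 280.
Round 2 (the target proposes): the acquirer can get 280 next round, worth 0.71 × 280 = 198.8 now, so the target offers 198.8, keeping 301.2.
Round 1 (the acquirer proposes): the target can get 301.2 next round, worth 0.44 × 301.2 = 132.528 now, so the acquirer offers 132.528, keeping 367.472.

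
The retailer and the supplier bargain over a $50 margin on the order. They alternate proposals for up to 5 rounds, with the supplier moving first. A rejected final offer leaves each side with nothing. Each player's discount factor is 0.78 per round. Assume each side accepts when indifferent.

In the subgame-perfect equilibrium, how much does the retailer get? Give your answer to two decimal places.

13.80

Round 5 (the supplier proposes): rejection yields 0 for the retailer; the supplier offers 0 and keeps 50.
Round 4 (the retailer proposes): the supplier can get 50 next round, worth 0.78 × 50 = 39 now; the retailer offers that and keeps 11.
Round 3 (the supplier proposes): the retailer can get 11 next round, worth 0.78 × 11 = 8.58 now. The supplier offers 8.58 and keeps 50 − 8.58 = 41.42.
Round 2 (the retailer proposes): the supplier can get 41.42 next round, worth 0.78 × 41.42 = 32.3076 now; the retailer offers that and keeps 17.6924.
Round 1 (the supplier proposes): the retailer can get 17.6924 next round, worth 0.78 × 17.6924 = 13.800072 now; the supplier offers that and keeps 36.199928.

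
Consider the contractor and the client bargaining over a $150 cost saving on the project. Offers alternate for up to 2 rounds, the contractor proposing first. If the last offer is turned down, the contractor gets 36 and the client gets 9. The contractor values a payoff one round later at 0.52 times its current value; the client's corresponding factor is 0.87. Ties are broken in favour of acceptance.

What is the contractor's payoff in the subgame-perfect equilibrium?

50.82

Round 2 (the client proposes): the contractor gets 36 if talks fail, so the client offers 36 and keeps 114.
Round 1 (the contractor proposes): the client can get 114 next round, worth 0.87 × 114 = 99.18 now, so the contractor offers 99.18, keeping 50.82.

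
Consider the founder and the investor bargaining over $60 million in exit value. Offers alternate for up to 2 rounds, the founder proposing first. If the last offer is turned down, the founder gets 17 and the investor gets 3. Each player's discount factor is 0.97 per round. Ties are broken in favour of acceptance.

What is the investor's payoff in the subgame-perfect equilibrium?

41.71

Round 2 (the investor proposes): the founder gets 17 if talks fail, so the investor offers 17 and keeps 43.
Round 1 (the founder proposes): the investor can get 43 next round, worth 0.97 × 43 = 41.71 now. The founder offers 41.71 and keeps 60 − 41.71 = 18.29.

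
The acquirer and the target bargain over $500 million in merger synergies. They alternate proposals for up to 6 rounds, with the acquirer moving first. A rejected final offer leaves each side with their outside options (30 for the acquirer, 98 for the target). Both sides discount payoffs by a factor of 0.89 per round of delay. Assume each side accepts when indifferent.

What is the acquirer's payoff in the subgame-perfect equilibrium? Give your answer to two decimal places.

149.83

Round 6 (the target proposes): the acquirer gets 30 if talks fail, so the target offers 30 and keeps 470.
Round 5 (the acquirer proposes): the target can get 470 next round, worth 0.89 × 470 = 418.3 now; the acquirer offers that and keeps 81.7.
Round 4 (the target proposes): the acquirer can get 81.7 next round, worth 0.89 × 81.7 = 72.713 now, so the target offers 72.713, keeping 427.287.
Round 3 (the acquirer proposes): the target can get 427.287 next round, worth 0.89 × 427.287 = 380.28543 now, so the acquirer offers 380.28543, keeping 119.71457.
Round 2 (the target proposes): the acquirer can get 119.71457 next round, worth 0.89 × 119.71457 = 106.5459673 now; the target offers that and keeps 393.4540327.
Round 1 (the acquirer proposes): the target can get 393.4540327 next round, worth 0.89 × 393.4540327 = 350.174089103 now. The acquirer offers 350.174089103 and keeps 500 − 350.174089103 = 149.825910897.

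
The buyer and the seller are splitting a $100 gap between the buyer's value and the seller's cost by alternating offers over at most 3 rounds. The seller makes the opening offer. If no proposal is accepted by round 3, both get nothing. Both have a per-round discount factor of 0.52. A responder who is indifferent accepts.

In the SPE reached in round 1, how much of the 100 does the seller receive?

Work backward from the last round.
Round 3 (the seller proposes): rejection yields 0 for the buyer; the seller offers 0 and keeps 100.
Round 2 (the buyer proposes): the seller can get 100 next round, worth 0.52 × 100 = 52 now, so the buyer offers 52, keeping 48.
Round 1 (the seller proposes): the buyer can get 48 next round, worth 0.52 × 48 = 24.96 now; the seller offers that and keeps 75.04.

75.04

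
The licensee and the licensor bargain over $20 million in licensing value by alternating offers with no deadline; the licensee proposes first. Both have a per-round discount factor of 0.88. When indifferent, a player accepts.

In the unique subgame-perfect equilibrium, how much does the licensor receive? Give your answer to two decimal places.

9.36

Let x be the licensee's share when the licensee proposes and y be the licensor's share when the licensor proposes.
The licensor accepts iff offered ≥ 0.88·y, so x = 20 − 0.88y. Symmetrically y = 20 − 0.88x.
Substituting: x = 20 − 0.88(20 − 0.88x), giving x(1 − 0.88·0.88) = 20(1 − 0.88).
So x = 20 × 0.12 / 0.2256 ≈ 10.6383, and the licensor receives 20 − x ≈ 9.3617.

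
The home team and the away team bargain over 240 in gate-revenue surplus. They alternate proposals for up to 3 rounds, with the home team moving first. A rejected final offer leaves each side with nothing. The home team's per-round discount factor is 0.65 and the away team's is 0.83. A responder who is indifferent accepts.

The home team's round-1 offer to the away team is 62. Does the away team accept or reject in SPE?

Work out the away team's continuation value if the offer is rejected.
Round 3 (the home team proposes): rejection yields 0 for the away team; the home team offers 0 and keeps 240.
Round 2 (the away team proposes): the home team can get 240 next round, worth 0.65 × 240 = 156 now; the away team offers that and keeps 84.
So by rejecting in round 1, the away team gets 84 next round, worth 0.83 × 84 = 69.72 now.
Offer 62 < 69.72, so the away team rejects.

Reject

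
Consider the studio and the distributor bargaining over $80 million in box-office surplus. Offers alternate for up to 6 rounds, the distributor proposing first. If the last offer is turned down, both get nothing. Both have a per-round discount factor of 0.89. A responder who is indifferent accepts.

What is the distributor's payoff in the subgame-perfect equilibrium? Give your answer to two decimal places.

21.29

Work backward from the last round.
Round 6 (the studio proposes): the distributor will accept anything ≥ 0, so the studio offers 0 and keeps 80.
Round 5 (the distributor proposes): the studio can get 80 next round, worth 0.89 × 80 = 71.2 now. The distributor offers 71.2 and keeps 80 − 71.2 = 8.8.
Round 4 (the studio proposes): the distributor can get 8.8 next round, worth 0.89 × 8.8 = 7.832 now; the studio offers that and keeps 72.168.
Round 3 (the distributor proposes): the studio can get 72.168 next round, worth 0.89 × 72.168 = 64.22952 now; the distributor offers that and keeps 15.77048.
Round 2 (the studio proposes): the distributor can get 15.77048 next round, worth 0.89 × 15.77048 = 14.0357272 now, so the studio offers 14.0357272, keeping 65.9642728.
Round 1 (the distributor proposes): the studio can get 65.9642728 next round, worth 0.89 × 65.9642728 = 58.708202792 now. The distributor offers 58.708202792 and keeps 80 − 58.708202792 = 21.291797208.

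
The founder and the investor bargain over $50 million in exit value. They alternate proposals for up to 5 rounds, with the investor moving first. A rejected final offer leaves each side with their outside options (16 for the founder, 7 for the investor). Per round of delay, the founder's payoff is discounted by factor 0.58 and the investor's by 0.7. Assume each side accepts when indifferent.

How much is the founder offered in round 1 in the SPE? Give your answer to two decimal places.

14.87

Round 5 (the investor proposes): the founder gets 16 if talks fail, so the investor offers 16 and keeps 34.
Round 4 (the founder proposes): the investor can get 34 next round, worth 0.7 × 34 = 23.8 now, so the founder offers 23.8, keeping 26.2.
Round 3 (the investor proposes): the founder can get 26.2 next round, worth 0.58 × 26.2 = 15.196 now. The investor offers 15.196 and keeps 50 − 15.196 = 34.804.
Round 2 (the founder proposes): the investor can get 34.804 next round, worth 0.7 × 34.804 = 24.3628 now. The founder offers 24.3628 and keeps 50 − 24.3628 = 25.6372.
Round 1 (the investor proposes): the founder can get 25.6372 next round, worth 0.58 × 25.6372 = 14.869576 now; the investor offers that and keeps 35.130424.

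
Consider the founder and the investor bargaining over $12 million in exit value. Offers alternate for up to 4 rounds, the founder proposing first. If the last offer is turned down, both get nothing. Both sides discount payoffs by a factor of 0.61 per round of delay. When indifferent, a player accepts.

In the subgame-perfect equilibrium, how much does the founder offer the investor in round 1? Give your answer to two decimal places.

Round 4 (the investor proposes): rejection yields 0 for the founder; the investor offers 0 and keeps 12.
Round 3 (the founder proposes): the investor can get 12 next round, worth 0.61 × 12 = 7.32 now; the founder offers that and keeps 4.68.
Round 2 (the investor proposes): the founder can get 4.68 next round, worth 0.61 × 4.68 = 2.8548 now, so the investor offers 2.8548, keeping 9.1452.
Round 1 (the founder proposes): the investor can get 9.1452 next round, worth 0.61 × 9.1452 = 5.578572 now. The founder offers 5.578572 and keeps 12 − 5.578572 = 6.421428.

5.58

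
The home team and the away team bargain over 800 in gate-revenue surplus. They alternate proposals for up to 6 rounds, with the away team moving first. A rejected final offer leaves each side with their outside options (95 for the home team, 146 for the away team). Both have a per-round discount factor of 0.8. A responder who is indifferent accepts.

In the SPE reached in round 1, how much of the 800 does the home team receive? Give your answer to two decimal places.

424.22

By backward induction:
Round 6 (the home team proposes): the away team gets 146 if talks fail, so the home team offers 146 and keeps 654.
Round 5 (the away team proposes): the home team can get 654 next round, worth 0.8 × 654 = 523.2 now, so the away team offers 523.2, keeping 276.8.
Round 4 (the home team proposes): the away team can get 276.8 next round, worth 0.8 × 276.8 = 221.44 now, so the home team offers 221.44, keeping 578.56.
Round 3 (the away team proposes): the home team can get 578.56 next round, worth 0.8 × 578.56 = 462.848 now; the away team offers that and keeps 337.152.
Round 2 (the home team proposes): the away team can get 337.152 next round, worth 0.8 × 337.152 = 269.7216 now. The home team offers 269.7216 and keeps 800 − 269.7216 = 530.2784.
Round 1 (the away team proposes): the home team can get 530.2784 next round, worth 0.8 × 530.2784 = 424.22272 now. The away team offers 424.22272 and keeps 800 − 424.22272 = 375.77728.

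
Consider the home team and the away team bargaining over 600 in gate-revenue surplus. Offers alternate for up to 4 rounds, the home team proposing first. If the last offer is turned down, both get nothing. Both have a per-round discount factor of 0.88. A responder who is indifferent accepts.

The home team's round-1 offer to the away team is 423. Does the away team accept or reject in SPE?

Round 4 (the away team proposes): rejection yields 0 for the home team; the away team offers 0 and keeps 600.
Round 3 (the home team proposes): the away team can get 600 next round, worth 0.88 × 600 = 528 now. The home team offers 528 and keeps 600 − 528 = 72.
Round 2 (the away team proposes): the home team can get 72 next round, worth 0.88 × 72 = 63.36 now; the away team offers that and keeps 536.64.
So by rejecting in round 1, the away team gets 536.64 next round, worth 0.88 × 536.64 = 472.2432 now.
Offer 423 < 472.2432, so the away team rejects.

Reject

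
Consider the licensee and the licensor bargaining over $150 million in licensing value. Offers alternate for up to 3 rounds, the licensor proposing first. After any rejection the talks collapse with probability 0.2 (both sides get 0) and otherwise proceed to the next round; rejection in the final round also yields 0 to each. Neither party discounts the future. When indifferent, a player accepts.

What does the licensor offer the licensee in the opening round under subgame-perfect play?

Round 3 (the licensor proposes): rejection yields 0 for the licensee; the licensor offers 0 and keeps 150.
Round 2 (the licensee proposes): rejecting gives the licensor an expected 0.8 × 150 = 120; the licensee offers that and keeps 30.
Round 1 (the licensor proposes): rejecting gives the licensee an expected 0.8 × 30 = 24. The licensor offers 24 and keeps 150 − 24 = 126.

24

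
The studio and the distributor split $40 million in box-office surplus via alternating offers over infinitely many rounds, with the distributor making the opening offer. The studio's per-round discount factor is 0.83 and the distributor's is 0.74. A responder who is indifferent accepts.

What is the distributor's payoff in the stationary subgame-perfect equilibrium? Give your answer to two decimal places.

When the distributor proposes, the studio accepts any offer worth at least 0.83 times what the studio would get by proposing next round; and vice versa.
This gives x = 40 − 0.83y and y = 40 − 0.74x, where x and y are each side's share when it proposes.
Hence (1 − 0.83·0.74)x = 40(1 − 0.83), i.e. 0.3858·x = 6.8.
x ≈ 17.6257; the studio's share is 40 − x ≈ 22.3743.

17.63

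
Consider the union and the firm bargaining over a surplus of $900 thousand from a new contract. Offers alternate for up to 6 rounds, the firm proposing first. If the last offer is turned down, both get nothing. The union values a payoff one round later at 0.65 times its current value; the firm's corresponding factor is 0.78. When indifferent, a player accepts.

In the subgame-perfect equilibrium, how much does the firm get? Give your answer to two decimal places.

555.68

Solve by backward induction from round 6.
Round 6 (the union proposes): rejection yields 0 for the firm; the union offers 0 and keeps 900.
Round 5 (the firm proposes): the union can get 900 next round, worth 0.65 × 900 = 585 now; the firm offers that and keeps 315.
Round 4 (the union proposes): the firm can get 315 next round, worth 0.78 × 315 = 245.7 now; the union offers that and keeps 654.3.
Round 3 (the firm proposes): the union can get 654.3 next round, worth 0.65 × 654.3 = 425.295 now; the firm offers that and keeps 474.705.
Round 2 (the union proposes): the firm can get 474.705 next round, worth 0.78 × 474.705 = 370.2699 now; the union offers that and keeps 529.7301.
Round 1 (the firm proposes): the union can get 529.7301 next round, worth 0.65 × 529.7301 = 344.324565 now, so the firm offers 344.324565, keeping 555.675435.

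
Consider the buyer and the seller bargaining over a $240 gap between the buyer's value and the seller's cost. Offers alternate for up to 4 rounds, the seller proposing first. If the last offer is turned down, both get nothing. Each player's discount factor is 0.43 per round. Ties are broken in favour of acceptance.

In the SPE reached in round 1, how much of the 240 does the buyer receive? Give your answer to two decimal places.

Work backward from the last round.
Round 4 (the buyer proposes): rejection yields 0 for the seller; the buyer offers 0 and keeps 240.
Round 3 (the seller proposes): the buyer can get 240 next round, worth 0.43 × 240 = 103.2 now, so the seller offers 103.2, keeping 136.8.
Round 2 (the buyer proposes): the seller can get 136.8 next round, worth 0.43 × 136.8 = 58.824 now, so the buyer offers 58.824, keeping 181.176.
Round 1 (the seller proposes): the buyer can get 181.176 next round, worth 0.43 × 181.176 = 77.90568 now. The seller offers 77.90568 and keeps 240 − 77.90568 = 162.09432.

77.91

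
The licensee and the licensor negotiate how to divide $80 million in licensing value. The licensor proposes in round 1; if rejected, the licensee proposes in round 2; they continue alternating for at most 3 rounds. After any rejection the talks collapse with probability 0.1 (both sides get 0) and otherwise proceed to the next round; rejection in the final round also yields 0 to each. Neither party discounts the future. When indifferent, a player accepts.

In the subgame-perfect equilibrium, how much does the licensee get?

7.2

Round 3 (the licensor proposes): the licensee will accept anything ≥ 0, so the licensor offers 0 and keeps 80.
Round 2 (the licensee proposes): rejecting gives the licensor an expected 0.9 × 80 = 72; the licensee offers that and keeps 8.
Round 1 (the licensor proposes): rejecting gives the licensee an expected 0.9 × 8 = 7.2, so the licensor offers 7.2, keeping 72.8.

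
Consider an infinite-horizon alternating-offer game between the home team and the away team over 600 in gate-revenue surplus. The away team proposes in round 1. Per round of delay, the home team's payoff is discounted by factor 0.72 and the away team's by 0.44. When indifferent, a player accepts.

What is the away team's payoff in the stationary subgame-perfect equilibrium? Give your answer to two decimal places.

When the away team proposes, the home team accepts any offer worth at least 0.72 times what the home team would get by proposing next round; and vice versa.
This gives x = 600 − 0.72y and y = 600 − 0.44x, where x and y are each side's share when it proposes.
Hence (1 − 0.72·0.44)x = 600(1 − 0.72), i.e. 0.6832·x = 168.
x ≈ 245.9016; the home team's share is 600 − x ≈ 354.0984.

245.90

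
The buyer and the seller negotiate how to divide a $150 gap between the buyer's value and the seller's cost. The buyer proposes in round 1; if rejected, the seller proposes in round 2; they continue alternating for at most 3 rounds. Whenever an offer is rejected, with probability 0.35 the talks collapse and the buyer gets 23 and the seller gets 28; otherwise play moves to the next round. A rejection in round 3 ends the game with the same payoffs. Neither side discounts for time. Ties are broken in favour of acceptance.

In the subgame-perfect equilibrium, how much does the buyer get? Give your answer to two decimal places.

Round 3 (the buyer proposes): the seller gets 28 if talks fail, so the buyer offers 28 and keeps 122.
Round 2 (the seller proposes): rejecting gives the buyer an expected 0.65 × 122 + 0.35 × 23 = 87.35, so the seller offers 87.35, keeping 62.65.
Round 1 (the buyer proposes): rejecting gives the seller an expected 0.65 × 62.65 + 0.35 × 28 = 50.5225. The buyer offers 50.5225 and keeps 150 − 50.5225 = 99.4775.

99.48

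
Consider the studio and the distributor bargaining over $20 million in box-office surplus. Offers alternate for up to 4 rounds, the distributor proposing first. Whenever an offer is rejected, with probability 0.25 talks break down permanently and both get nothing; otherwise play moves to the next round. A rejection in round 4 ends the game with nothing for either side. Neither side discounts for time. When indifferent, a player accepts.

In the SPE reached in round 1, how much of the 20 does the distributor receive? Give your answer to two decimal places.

7.81

By backward induction:
Round 4 (the studio proposes): the distributor will accept anything ≥ 0, so the studio offers 0 and keeps 20.
Round 3 (the distributor proposes): rejecting gives the studio an expected 0.75 × 20 = 15; the distributor offers that and keeps 5.
Round 2 (the studio proposes): rejecting gives the distributor an expected 0.75 × 5 = 3.75; the studio offers that and keeps 16.25.
Round 1 (the distributor proposes): rejecting gives the studio an expected 0.75 × 16.25 = 12.1875; the distributor offers that and keeps 7.8125.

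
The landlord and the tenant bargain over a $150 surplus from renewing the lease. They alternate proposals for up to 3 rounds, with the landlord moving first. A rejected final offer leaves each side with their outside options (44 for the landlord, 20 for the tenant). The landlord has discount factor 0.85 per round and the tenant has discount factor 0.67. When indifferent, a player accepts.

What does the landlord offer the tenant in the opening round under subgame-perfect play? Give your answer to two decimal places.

Solve by backward induction from round 3.
Round 3 (the landlord proposes): the tenant gets 20 if talks fail, so the landlord offers 20 and keeps 130.
Round 2 (the tenant proposes): the landlord can get 130 next round, worth 0.85 × 130 = 110.5 now, so the tenant offers 110.5, keeping 39.5.
Round 1 (the landlord proposes): the tenant can get 39.5 next round, worth 0.67 × 39.5 = 26.465 now, so the landlord offers 26.465, keeping 123.535.

26.47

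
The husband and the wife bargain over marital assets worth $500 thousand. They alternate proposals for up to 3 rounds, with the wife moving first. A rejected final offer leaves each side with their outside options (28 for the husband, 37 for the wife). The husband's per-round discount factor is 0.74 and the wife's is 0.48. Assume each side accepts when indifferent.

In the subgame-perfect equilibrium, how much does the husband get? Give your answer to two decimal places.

Work backward from the last round.
Round 3 (the wife proposes): the husband gets 28 if talks fail, so the wife offers 28 and keeps 472.
Round 2 (the husband proposes): the wife can get 472 next round, worth 0.48 × 472 = 226.56 now, so the husband offers 226.56, keeping 273.44.
Round 1 (the wife proposes): the husband can get 273.44 next round, worth 0.74 × 273.44 = 202.3456 now; the wife offers that and keeps 297.6544.

202.35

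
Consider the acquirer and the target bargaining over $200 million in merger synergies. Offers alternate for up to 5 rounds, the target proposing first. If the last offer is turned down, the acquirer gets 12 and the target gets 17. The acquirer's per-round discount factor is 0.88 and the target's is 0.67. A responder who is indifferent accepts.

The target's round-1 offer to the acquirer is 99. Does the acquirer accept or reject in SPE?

Accept

Round 5 (the target proposes): the acquirer gets 12 if talks fail, so the target offers 12 and keeps 188.
Round 4 (the acquirer proposes): the target can get 188 next round, worth 0.67 × 188 = 125.96 now; the acquirer offers that and keeps 74.04.
Round 3 (the target proposes): the acquirer can get 74.04 next round, worth 0.88 × 74.04 = 65.1552 now; the target offers that and keeps 134.8448.
Round 2 (the acquirer proposes): the target can get 134.8448 next round, worth 0.67 × 134.8448 = 90.346016 now. The acquirer offers 90.346016 and keeps 200 − 90.346016 = 109.653984.
So by rejecting in round 1, the acquirer gets 109.653984 next round, worth 0.88 × 109.653984 = 96.49550592 now.
Offer 99 ≥ 96.49550592, so the acquirer accepts.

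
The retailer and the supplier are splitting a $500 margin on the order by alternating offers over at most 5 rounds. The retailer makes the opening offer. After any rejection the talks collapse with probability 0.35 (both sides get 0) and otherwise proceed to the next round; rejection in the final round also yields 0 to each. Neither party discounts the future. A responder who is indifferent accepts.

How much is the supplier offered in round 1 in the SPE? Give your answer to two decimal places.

161.81

Round 5 (the retailer proposes): the supplier will accept anything ≥ 0, so the retailer offers 0 and keeps 500.
Round 4 (the supplier proposes): rejecting gives the retailer an expected 0.65 × 500 = 325; the supplier offers that and keeps 175.
Round 3 (the retailer proposes): rejecting gives the supplier an expected 0.65 × 175 = 113.75, so the retailer offers 113.75, keeping 386.25.
Round 2 (the supplier proposes): rejecting gives the retailer an expected 0.65 × 386.25 = 251.0625; the supplier offers that and keeps 248.9375.
Round 1 (the retailer proposes): rejecting gives the supplier an expected 0.65 × 248.9375 = 161.809375, so the retailer offers 161.809375, keeping 338.190625.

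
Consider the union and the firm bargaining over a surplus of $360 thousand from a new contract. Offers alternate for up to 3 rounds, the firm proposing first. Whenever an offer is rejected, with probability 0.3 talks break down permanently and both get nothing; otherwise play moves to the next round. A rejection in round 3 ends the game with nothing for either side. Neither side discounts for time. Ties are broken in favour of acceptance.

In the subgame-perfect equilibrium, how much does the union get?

Round 3 (the firm proposes): the union will accept anything ≥ 0, so the firm offers 0 and keeps 360.
Round 2 (the union proposes): rejecting gives the firm an expected 0.7 × 360 = 252. The union offers 252 and keeps 360 − 252 = 108.
Round 1 (the firm proposes): rejecting gives the union an expected 0.7 × 108 = 75.6. The firm offers 75.6 and keeps 360 − 75.6 = 284.4.

75.6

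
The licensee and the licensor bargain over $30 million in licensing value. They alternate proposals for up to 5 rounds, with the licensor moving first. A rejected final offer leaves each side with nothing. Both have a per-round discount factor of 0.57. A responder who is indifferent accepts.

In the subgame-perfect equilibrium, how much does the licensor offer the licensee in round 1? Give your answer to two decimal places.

Round 5 (the licensor proposes): the licensee will accept anything ≥ 0, so the licensor offers 0 and keeps 30.
Round 4 (the licensee proposes): the licensor can get 30 next round, worth 0.57 × 30 = 17.1 now, so the licensee offers 17.1, keeping 12.9.
Round 3 (the licensor proposes): the licensee can get 12.9 next round, worth 0.57 × 12.9 = 7.353 now. The licensor offers 7.353 and keeps 30 − 7.353 = 22.647.
Round 2 (the licensee proposes): the licensor can get 22.647 next round, worth 0.57 × 22.647 = 12.90879 now. The licensee offers 12.90879 and keeps 30 − 12.90879 = 17.09121.
Round 1 (the licensor proposes): the licensee can get 17.09121 next round, worth 0.57 × 17.09121 = 9.7419897 now. The licensor offers 9.7419897 and keeps 30 − 9.7419897 = 20.2580103.

9.74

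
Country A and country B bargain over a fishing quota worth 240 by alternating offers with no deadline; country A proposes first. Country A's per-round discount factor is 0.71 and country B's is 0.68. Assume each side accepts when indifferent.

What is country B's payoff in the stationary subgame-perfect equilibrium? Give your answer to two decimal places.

When country A proposes, country B accepts any offer worth at least 0.68 times what country B would get by proposing next round; and vice versa.
This gives x = 240 − 0.68y and y = 240 − 0.71x, where x and y are each side's share when it proposes.
Hence (1 − 0.68·0.71)x = 240(1 − 0.68), i.e. 0.5172·x = 76.8.
x ≈ 148.4919; country B's share is 240 − x ≈ 91.5081.

91.51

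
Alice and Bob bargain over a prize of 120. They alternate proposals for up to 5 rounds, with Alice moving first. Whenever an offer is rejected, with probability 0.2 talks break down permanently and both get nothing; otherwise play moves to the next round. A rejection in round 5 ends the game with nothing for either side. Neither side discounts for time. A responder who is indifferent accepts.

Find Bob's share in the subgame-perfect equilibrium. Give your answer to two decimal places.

31.49

Round 5 (Alice proposes): Bob will accept anything ≥ 0, so Alice offers 0 and keeps 120.
Round 4 (Bob proposes): rejecting gives Alice an expected 0.8 × 120 = 96, so Bob offers 96, keeping 24.
Round 3 (Alice proposes): rejecting gives Bob an expected 0.8 × 24 = 19.2. Alice offers 19.2 and keeps 120 − 19.2 = 100.8.
Round 2 (Bob proposes): rejecting gives Alice an expected 0.8 × 100.8 = 80.64; Bob offers that and keeps 39.36.
Round 1 (Alice proposes): rejecting gives Bob an expected 0.8 × 39.36 = 31.488. Alice offers 31.488 and keeps 120 − 31.488 = 88.512.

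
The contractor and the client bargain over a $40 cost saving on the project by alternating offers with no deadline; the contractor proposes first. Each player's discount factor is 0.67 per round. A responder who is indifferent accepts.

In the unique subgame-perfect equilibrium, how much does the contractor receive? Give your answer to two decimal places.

In a stationary SPE each proposer offers the other exactly their discounted continuation value.
If the contractor keeps x when proposing and the client keeps y when proposing, then x = 40 − 0.67y and y = 40 − 0.67x.
Solving: x = 40(1 − 0.67) / (1 − 0.67·0.67) = 13.2 / 0.5511 ≈ 23.9521.
The client gets 40 − 23.9521 ≈ 16.0479.

23.95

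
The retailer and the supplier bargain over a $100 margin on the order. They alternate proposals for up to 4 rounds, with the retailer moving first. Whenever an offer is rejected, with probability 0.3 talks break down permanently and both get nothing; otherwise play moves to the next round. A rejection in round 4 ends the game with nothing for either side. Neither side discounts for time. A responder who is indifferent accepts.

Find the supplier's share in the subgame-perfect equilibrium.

55.3

Round 4 (the supplier proposes): rejection yields 0 for the retailer; the supplier offers 0 and keeps 100.
Round 3 (the retailer proposes): rejecting gives the supplier an expected 0.7 × 100 = 70, so the retailer offers 70, keeping 30.
Round 2 (the supplier proposes): rejecting gives the retailer an expected 0.7 × 30 = 21, so the supplier offers 21, keeping 79.
Round 1 (the retailer proposes): rejecting gives the supplier an expected 0.7 × 79 = 55.3, so the retailer offers 55.3, keeping 44.7.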